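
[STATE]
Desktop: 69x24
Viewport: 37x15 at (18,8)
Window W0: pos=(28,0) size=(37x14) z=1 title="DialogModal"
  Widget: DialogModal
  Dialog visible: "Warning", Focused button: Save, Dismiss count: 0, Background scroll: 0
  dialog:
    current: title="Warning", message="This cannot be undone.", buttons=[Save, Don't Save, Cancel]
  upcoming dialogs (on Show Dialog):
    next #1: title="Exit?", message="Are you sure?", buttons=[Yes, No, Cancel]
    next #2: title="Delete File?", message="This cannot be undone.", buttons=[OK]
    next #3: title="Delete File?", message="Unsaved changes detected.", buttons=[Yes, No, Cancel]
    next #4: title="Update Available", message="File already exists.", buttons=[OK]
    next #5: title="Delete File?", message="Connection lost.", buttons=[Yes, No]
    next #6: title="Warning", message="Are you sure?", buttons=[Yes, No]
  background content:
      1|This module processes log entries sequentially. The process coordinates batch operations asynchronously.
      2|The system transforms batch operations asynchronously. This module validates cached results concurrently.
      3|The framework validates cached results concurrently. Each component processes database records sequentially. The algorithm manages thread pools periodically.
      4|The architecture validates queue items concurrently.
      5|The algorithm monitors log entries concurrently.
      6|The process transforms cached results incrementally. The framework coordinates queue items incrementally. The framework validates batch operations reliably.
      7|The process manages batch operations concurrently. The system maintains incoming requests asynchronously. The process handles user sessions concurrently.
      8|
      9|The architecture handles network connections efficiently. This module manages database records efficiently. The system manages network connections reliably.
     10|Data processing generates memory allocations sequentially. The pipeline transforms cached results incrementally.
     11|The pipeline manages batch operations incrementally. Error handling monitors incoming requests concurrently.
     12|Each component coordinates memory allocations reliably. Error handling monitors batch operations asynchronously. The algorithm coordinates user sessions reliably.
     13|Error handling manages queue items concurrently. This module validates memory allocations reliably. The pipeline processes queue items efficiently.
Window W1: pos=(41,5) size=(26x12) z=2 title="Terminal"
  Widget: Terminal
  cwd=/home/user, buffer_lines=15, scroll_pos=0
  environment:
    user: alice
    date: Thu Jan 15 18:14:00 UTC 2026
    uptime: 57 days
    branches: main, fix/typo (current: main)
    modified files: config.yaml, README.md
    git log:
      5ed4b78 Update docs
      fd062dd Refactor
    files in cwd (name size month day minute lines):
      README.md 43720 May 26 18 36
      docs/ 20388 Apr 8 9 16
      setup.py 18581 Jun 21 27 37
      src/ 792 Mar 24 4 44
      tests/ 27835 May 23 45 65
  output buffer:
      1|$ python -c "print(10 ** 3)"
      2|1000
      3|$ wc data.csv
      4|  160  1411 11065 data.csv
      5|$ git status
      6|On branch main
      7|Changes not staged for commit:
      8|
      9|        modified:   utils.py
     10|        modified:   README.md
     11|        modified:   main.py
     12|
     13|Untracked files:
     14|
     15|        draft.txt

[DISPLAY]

          ┃Th│ [Save]  ┃$ python -c "
          ┃Th└─────────┃1000         
          ┃            ┃$ wc data.csv
          ┃The architec┃  160  1411 1
          ┃Data process┃$ git status 
          ┗━━━━━━━━━━━━┃On branch mai
                       ┃Changes not s
                       ┃             
                       ┗━━━━━━━━━━━━━
                                     
                                     
                                     
                                     
                                     
                                     


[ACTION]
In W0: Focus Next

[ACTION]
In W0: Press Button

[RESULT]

          ┃The process ┃$ python -c "
          ┃The process ┃1000         
          ┃            ┃$ wc data.csv
          ┃The architec┃  160  1411 1
          ┃Data process┃$ git status 
          ┗━━━━━━━━━━━━┃On branch mai
                       ┃Changes not s
                       ┃             
                       ┗━━━━━━━━━━━━━
                                     
                                     
                                     
                                     
                                     
                                     


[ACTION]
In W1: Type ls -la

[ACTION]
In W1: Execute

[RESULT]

          ┃The process ┃        draft
          ┃The process ┃$ ls -la     
          ┃            ┃-rw-r--r--  1
          ┃The architec┃drwxr-xr-x  1
          ┃Data process┃-rw-r--r--  1
          ┗━━━━━━━━━━━━┃drwxr-xr-x  1
                       ┃drwxr-xr-x  1
                       ┃$ █          
                       ┗━━━━━━━━━━━━━
                                     
                                     
                                     
                                     
                                     
                                     


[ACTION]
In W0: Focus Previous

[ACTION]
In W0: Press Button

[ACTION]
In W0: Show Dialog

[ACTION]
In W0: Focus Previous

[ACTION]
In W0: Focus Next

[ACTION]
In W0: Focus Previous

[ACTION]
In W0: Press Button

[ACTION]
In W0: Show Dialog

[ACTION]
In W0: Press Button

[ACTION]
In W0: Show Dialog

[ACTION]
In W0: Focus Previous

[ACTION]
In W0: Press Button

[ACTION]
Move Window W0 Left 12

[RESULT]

he process transforms c┃        draft
he process manages batc┃$ ls -la     
                       ┃-rw-r--r--  1
he architecture handles┃drwxr-xr-x  1
ata processing generate┃-rw-r--r--  1
━━━━━━━━━━━━━━━━━━━━━━━┃drwxr-xr-x  1
                       ┃drwxr-xr-x  1
                       ┃$ █          
                       ┗━━━━━━━━━━━━━
                                     
                                     
                                     
                                     
                                     
                                     


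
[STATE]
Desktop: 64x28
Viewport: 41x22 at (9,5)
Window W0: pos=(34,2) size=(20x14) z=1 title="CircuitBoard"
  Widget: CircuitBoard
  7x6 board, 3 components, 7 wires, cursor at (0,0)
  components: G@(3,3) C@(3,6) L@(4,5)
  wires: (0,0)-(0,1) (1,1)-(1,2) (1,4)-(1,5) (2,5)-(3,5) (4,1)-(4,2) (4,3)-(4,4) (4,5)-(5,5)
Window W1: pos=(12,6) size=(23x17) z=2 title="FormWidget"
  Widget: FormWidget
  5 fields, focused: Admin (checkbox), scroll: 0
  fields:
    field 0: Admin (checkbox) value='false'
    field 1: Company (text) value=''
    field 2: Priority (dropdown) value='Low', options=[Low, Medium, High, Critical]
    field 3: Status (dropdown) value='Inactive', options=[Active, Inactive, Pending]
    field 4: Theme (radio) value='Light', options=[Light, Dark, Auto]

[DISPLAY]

                         ┃   0 1 2 3 4 5 
   ┏━━━━━━━━━━━━━━━━━━━━━┓0  [.]─ ·      
   ┃ FormWidget          ┃               
   ┠─────────────────────┨1       · ─ ·  
   ┃> Admin:      [ ]    ┃               
   ┃  Company:    [     ]┃2              
   ┃  Priority:   [Low ▼]┃               
   ┃  Status:     [Inac▼]┃3              
   ┃  Theme:      (●) Lig┃               
   ┃                     ┃4       · ─ ·  
   ┃                     ┃━━━━━━━━━━━━━━━
   ┃                     ┃               
   ┃                     ┃               
   ┃                     ┃               
   ┃                     ┃               
   ┃                     ┃               
   ┃                     ┃               
   ┗━━━━━━━━━━━━━━━━━━━━━┛               
                                         
                                         
                                         
                                         


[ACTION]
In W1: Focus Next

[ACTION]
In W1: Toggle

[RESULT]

                         ┃   0 1 2 3 4 5 
   ┏━━━━━━━━━━━━━━━━━━━━━┓0  [.]─ ·      
   ┃ FormWidget          ┃               
   ┠─────────────────────┨1       · ─ ·  
   ┃  Admin:      [ ]    ┃               
   ┃> Company:    [     ]┃2              
   ┃  Priority:   [Low ▼]┃               
   ┃  Status:     [Inac▼]┃3              
   ┃  Theme:      (●) Lig┃               
   ┃                     ┃4       · ─ ·  
   ┃                     ┃━━━━━━━━━━━━━━━
   ┃                     ┃               
   ┃                     ┃               
   ┃                     ┃               
   ┃                     ┃               
   ┃                     ┃               
   ┃                     ┃               
   ┗━━━━━━━━━━━━━━━━━━━━━┛               
                                         
                                         
                                         
                                         


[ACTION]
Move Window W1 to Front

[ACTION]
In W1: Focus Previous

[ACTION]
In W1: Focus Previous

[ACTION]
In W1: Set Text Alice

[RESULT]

                         ┃   0 1 2 3 4 5 
   ┏━━━━━━━━━━━━━━━━━━━━━┓0  [.]─ ·      
   ┃ FormWidget          ┃               
   ┠─────────────────────┨1       · ─ ·  
   ┃  Admin:      [ ]    ┃               
   ┃  Company:    [     ]┃2              
   ┃  Priority:   [Low ▼]┃               
   ┃  Status:     [Inac▼]┃3              
   ┃> Theme:      (●) Lig┃               
   ┃                     ┃4       · ─ ·  
   ┃                     ┃━━━━━━━━━━━━━━━
   ┃                     ┃               
   ┃                     ┃               
   ┃                     ┃               
   ┃                     ┃               
   ┃                     ┃               
   ┃                     ┃               
   ┗━━━━━━━━━━━━━━━━━━━━━┛               
                                         
                                         
                                         
                                         


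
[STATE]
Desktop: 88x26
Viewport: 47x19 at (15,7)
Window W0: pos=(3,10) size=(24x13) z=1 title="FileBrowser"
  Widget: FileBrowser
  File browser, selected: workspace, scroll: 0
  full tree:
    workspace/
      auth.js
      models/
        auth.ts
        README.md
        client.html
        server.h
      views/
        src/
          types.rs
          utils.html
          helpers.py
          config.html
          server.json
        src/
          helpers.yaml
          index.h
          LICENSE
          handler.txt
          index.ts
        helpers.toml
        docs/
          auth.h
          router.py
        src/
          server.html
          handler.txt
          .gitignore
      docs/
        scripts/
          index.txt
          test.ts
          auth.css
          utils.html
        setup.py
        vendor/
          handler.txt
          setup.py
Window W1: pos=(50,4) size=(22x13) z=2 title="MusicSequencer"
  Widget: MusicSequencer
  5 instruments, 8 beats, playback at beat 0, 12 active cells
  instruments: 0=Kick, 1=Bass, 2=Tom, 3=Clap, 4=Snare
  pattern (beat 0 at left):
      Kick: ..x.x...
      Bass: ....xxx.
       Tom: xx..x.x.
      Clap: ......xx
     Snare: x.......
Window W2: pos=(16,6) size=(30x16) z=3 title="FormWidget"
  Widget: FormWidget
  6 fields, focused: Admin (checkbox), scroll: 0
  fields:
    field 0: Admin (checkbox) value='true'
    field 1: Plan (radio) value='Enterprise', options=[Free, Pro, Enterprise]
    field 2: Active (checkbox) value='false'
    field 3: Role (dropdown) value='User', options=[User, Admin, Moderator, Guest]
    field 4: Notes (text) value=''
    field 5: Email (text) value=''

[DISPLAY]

 ┃ FormWidget                 ┃    ┃      ▼1234
 ┠────────────────────────────┨    ┃  Kick··█·█
 ┃> Admin:      [x]           ┃    ┃  Bass····█
━┃  Plan:       ( ) Free  ( ) ┃    ┃   Tom██··█
r┃  Active:     [ ]           ┃    ┃  Clap·····
─┃  Role:       [User       ▼]┃    ┃ Snare█····
p┃  Notes:      [            ]┃    ┃           
 ┃  Email:      [            ]┃    ┃           
e┃                            ┃    ┃           
w┃                            ┃    ┗━━━━━━━━━━━
s┃                            ┃                
 ┃                            ┃                
 ┃                            ┃                
 ┃                            ┃                
 ┗━━━━━━━━━━━━━━━━━━━━━━━━━━━━┛                
━━━━━━━━━━━┛                                   
                                               
                                               
                                               


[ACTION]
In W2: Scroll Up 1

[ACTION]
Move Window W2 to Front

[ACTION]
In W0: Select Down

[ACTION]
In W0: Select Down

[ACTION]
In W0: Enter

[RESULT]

 ┃ FormWidget                 ┃    ┃      ▼1234
 ┠────────────────────────────┨    ┃  Kick··█·█
 ┃> Admin:      [x]           ┃    ┃  Bass····█
━┃  Plan:       ( ) Free  ( ) ┃    ┃   Tom██··█
r┃  Active:     [ ]           ┃    ┃  Clap·····
─┃  Role:       [User       ▼]┃    ┃ Snare█····
p┃  Notes:      [            ]┃    ┃           
 ┃  Email:      [            ]┃    ┃           
e┃                            ┃    ┃           
t┃                            ┃    ┗━━━━━━━━━━━
E┃                            ┃                
t┃                            ┃                
r┃                            ┃                
w┃                            ┃                
s┗━━━━━━━━━━━━━━━━━━━━━━━━━━━━┛                
━━━━━━━━━━━┛                                   
                                               
                                               
                                               


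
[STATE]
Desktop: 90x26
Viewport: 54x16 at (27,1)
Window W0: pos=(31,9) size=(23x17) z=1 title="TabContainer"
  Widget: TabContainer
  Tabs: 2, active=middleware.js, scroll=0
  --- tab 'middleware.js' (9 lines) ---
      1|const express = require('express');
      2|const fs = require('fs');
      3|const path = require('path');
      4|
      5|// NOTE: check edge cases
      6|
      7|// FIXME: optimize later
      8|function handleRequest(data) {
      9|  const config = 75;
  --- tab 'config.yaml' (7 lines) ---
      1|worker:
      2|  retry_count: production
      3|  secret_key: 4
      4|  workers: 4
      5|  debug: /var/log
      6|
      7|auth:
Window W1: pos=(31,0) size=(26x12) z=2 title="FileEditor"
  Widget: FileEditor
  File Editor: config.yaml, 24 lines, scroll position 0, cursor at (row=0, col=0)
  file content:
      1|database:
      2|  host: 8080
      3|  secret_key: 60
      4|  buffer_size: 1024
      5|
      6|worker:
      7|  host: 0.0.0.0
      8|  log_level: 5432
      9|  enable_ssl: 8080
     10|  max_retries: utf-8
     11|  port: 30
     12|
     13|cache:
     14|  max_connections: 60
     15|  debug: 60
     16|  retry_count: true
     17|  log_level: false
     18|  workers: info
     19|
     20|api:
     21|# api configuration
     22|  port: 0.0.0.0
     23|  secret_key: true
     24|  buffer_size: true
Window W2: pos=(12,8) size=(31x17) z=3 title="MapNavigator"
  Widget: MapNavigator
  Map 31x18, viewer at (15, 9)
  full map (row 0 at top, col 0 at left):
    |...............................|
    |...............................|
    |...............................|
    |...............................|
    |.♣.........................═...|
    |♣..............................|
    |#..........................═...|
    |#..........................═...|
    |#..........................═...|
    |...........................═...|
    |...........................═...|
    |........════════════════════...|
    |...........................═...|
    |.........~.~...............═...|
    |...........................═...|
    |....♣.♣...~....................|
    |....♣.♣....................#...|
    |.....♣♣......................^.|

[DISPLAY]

    ┃ FileEditor             ┃                        
    ┠────────────────────────┨                        
    ┃█atabase:              ▲┃                        
    ┃  host: 8080           █┃                        
    ┃  secret_key: 60       ░┃                        
    ┃  buffer_size: 1024    ░┃                        
    ┃                       ░┃                        
━━━━━━━━━━━━━━━┓            ░┃                        
               ┃.0.0        ░┃                        
───────────────┨: 5432      ▼┃                        
...............┃━━━━━━━━━━━━━┛                        
............═..┃.js]│ conf┃                           
...............┃──────────┃                           
............═..┃ss = requi┃                           
............═..┃require('f┃                           
............═..┃= require(┃                           


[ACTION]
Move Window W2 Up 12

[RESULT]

               ┃             ┃                        
───────────────┨─────────────┨                        
...............┃            ▲┃                        
............═..┃0           █┃                        
...............┃y: 60       ░┃                        
............═..┃ze: 1024    ░┃                        
............═..┃            ░┃                        
............═..┃            ░┃                        
@...........═..┃.0.0        ░┃                        
............═..┃: 5432      ▼┃                        
═════════════..┃━━━━━━━━━━━━━┛                        
............═..┃.js]│ conf┃                           
............═..┃──────────┃                           
............═..┃ss = requi┃                           
...............┃require('f┃                           
━━━━━━━━━━━━━━━┛= require(┃                           


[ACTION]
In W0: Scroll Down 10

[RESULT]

               ┃             ┃                        
───────────────┨─────────────┨                        
...............┃            ▲┃                        
............═..┃0           █┃                        
...............┃y: 60       ░┃                        
............═..┃ze: 1024    ░┃                        
............═..┃            ░┃                        
............═..┃            ░┃                        
@...........═..┃.0.0        ░┃                        
............═..┃: 5432      ▼┃                        
═════════════..┃━━━━━━━━━━━━━┛                        
............═..┃.js]│ conf┃                           
............═..┃──────────┃                           
............═..┃fig = 75; ┃                           
...............┃          ┃                           
━━━━━━━━━━━━━━━┛          ┃                           


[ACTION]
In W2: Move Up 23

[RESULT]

               ┃             ┃                        
───────────────┨─────────────┨                        
               ┃            ▲┃                        
               ┃0           █┃                        
               ┃y: 60       ░┃                        
               ┃ze: 1024    ░┃                        
               ┃            ░┃                        
               ┃            ░┃                        
@..............┃.0.0        ░┃                        
...............┃: 5432      ▼┃                        
...............┃━━━━━━━━━━━━━┛                        
...............┃.js]│ conf┃                           
............═..┃──────────┃                           
...............┃fig = 75; ┃                           
............═..┃          ┃                           
━━━━━━━━━━━━━━━┛          ┃                           


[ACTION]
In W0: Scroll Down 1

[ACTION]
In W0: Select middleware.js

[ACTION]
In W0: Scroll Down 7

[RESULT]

               ┃             ┃                        
───────────────┨─────────────┨                        
               ┃            ▲┃                        
               ┃0           █┃                        
               ┃y: 60       ░┃                        
               ┃ze: 1024    ░┃                        
               ┃            ░┃                        
               ┃            ░┃                        
@..............┃.0.0        ░┃                        
...............┃: 5432      ▼┃                        
...............┃━━━━━━━━━━━━━┛                        
...............┃.js]│ conf┃                           
............═..┃──────────┃                           
...............┃ndleReques┃                           
............═..┃fig = 75; ┃                           
━━━━━━━━━━━━━━━┛          ┃                           


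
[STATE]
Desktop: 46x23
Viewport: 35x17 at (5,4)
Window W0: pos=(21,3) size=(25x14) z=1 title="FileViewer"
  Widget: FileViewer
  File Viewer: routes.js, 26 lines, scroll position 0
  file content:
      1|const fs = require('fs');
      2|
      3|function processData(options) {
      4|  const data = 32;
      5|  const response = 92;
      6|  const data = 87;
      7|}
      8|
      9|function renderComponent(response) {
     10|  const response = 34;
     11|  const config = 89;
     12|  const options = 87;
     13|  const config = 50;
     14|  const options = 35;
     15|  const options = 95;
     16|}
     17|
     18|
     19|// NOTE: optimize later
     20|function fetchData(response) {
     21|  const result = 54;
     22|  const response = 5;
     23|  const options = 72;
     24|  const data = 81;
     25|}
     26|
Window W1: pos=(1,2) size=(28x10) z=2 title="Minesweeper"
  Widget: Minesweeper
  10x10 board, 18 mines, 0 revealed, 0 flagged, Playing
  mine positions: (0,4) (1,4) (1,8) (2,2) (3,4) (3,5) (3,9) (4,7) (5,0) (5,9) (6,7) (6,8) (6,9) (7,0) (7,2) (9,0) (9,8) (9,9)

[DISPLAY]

───────────────────────┨ewer       
■■■■■■■                ┃───────────
■■■■■■■                ┃s = require
■■■■■■■                ┃           
■■■■■■■                ┃n processDa
■■■■■■■                ┃ data = 32;
■■■■■■■                ┃ response =
━━━━━━━━━━━━━━━━━━━━━━━┛ data = 87;
                ┃}                 
                ┃                  
                ┃function renderCom
                ┃  const response =
                ┗━━━━━━━━━━━━━━━━━━
                                   
                                   
                                   
                                   


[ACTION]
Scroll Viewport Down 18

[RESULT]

■■■■■■■                ┃s = require
■■■■■■■                ┃           
■■■■■■■                ┃n processDa
■■■■■■■                ┃ data = 32;
■■■■■■■                ┃ response =
━━━━━━━━━━━━━━━━━━━━━━━┛ data = 87;
                ┃}                 
                ┃                  
                ┃function renderCom
                ┃  const response =
                ┗━━━━━━━━━━━━━━━━━━
                                   
                                   
                                   
                                   
                                   
                                   


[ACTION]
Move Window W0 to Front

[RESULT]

■■■■■■■         ┃const fs = require
■■■■■■■         ┃                  
■■■■■■■         ┃function processDa
■■■■■■■         ┃  const data = 32;
■■■■■■■         ┃  const response =
━━━━━━━━━━━━━━━━┃  const data = 87;
                ┃}                 
                ┃                  
                ┃function renderCom
                ┃  const response =
                ┗━━━━━━━━━━━━━━━━━━
                                   
                                   
                                   
                                   
                                   
                                   


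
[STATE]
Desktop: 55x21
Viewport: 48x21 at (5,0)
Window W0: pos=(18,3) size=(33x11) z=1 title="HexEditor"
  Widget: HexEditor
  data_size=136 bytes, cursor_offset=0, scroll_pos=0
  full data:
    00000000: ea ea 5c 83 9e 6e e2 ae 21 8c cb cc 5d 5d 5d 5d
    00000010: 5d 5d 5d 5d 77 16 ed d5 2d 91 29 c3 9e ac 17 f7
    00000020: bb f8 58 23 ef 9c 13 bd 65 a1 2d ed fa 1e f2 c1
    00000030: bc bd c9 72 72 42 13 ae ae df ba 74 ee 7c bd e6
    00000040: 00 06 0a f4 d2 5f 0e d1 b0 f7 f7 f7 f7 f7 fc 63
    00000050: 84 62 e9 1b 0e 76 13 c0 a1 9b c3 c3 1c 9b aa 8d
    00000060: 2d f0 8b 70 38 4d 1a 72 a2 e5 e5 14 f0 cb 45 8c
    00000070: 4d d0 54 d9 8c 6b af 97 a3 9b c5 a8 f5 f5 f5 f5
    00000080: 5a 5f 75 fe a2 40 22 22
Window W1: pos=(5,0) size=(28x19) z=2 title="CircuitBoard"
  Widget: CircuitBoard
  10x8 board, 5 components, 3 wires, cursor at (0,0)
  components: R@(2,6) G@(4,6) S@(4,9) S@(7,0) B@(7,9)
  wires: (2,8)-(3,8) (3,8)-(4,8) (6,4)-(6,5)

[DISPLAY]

┏━━━━━━━━━━━━━━━━━━━━━━━━━━┓                    
┃ CircuitBoard             ┃                    
┠──────────────────────────┨                    
┃   0 1 2 3 4 5 6 7 8 9    ┃━━━━━━━━━━━━━━━━━┓  
┃0  [.]                    ┃                 ┃  
┃                          ┃─────────────────┨  
┃1                         ┃a 5c 83 9e 6e e2 ┃  
┃                          ┃d 5d 5d 77 16 ed ┃  
┃2                         ┃8 58 23 ef 9c 13 ┃  
┃                          ┃d c9 72 72 42 13 ┃  
┃3                         ┃6 0a f4 d2 5f 0e ┃  
┃                          ┃2 e9 1b 0e 76 13 ┃  
┃4                         ┃0 8b 70 38 4d 1a ┃  
┃                          ┃━━━━━━━━━━━━━━━━━┛  
┃5                         ┃                    
┃                          ┃                    
┃6                   · ─ · ┃                    
┃                          ┃                    
┗━━━━━━━━━━━━━━━━━━━━━━━━━━┛                    
                                                
                                                


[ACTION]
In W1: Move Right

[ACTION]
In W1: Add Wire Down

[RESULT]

┏━━━━━━━━━━━━━━━━━━━━━━━━━━┓                    
┃ CircuitBoard             ┃                    
┠──────────────────────────┨                    
┃   0 1 2 3 4 5 6 7 8 9    ┃━━━━━━━━━━━━━━━━━┓  
┃0      [.]                ┃                 ┃  
┃        │                 ┃─────────────────┨  
┃1       ·                 ┃a 5c 83 9e 6e e2 ┃  
┃                          ┃d 5d 5d 77 16 ed ┃  
┃2                         ┃8 58 23 ef 9c 13 ┃  
┃                          ┃d c9 72 72 42 13 ┃  
┃3                         ┃6 0a f4 d2 5f 0e ┃  
┃                          ┃2 e9 1b 0e 76 13 ┃  
┃4                         ┃0 8b 70 38 4d 1a ┃  
┃                          ┃━━━━━━━━━━━━━━━━━┛  
┃5                         ┃                    
┃                          ┃                    
┃6                   · ─ · ┃                    
┃                          ┃                    
┗━━━━━━━━━━━━━━━━━━━━━━━━━━┛                    
                                                
                                                


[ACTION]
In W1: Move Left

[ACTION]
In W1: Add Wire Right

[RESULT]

┏━━━━━━━━━━━━━━━━━━━━━━━━━━┓                    
┃ CircuitBoard             ┃                    
┠──────────────────────────┨                    
┃   0 1 2 3 4 5 6 7 8 9    ┃━━━━━━━━━━━━━━━━━┓  
┃0  [.]─ ·                 ┃                 ┃  
┃        │                 ┃─────────────────┨  
┃1       ·                 ┃a 5c 83 9e 6e e2 ┃  
┃                          ┃d 5d 5d 77 16 ed ┃  
┃2                         ┃8 58 23 ef 9c 13 ┃  
┃                          ┃d c9 72 72 42 13 ┃  
┃3                         ┃6 0a f4 d2 5f 0e ┃  
┃                          ┃2 e9 1b 0e 76 13 ┃  
┃4                         ┃0 8b 70 38 4d 1a ┃  
┃                          ┃━━━━━━━━━━━━━━━━━┛  
┃5                         ┃                    
┃                          ┃                    
┃6                   · ─ · ┃                    
┃                          ┃                    
┗━━━━━━━━━━━━━━━━━━━━━━━━━━┛                    
                                                
                                                


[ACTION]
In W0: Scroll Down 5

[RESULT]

┏━━━━━━━━━━━━━━━━━━━━━━━━━━┓                    
┃ CircuitBoard             ┃                    
┠──────────────────────────┨                    
┃   0 1 2 3 4 5 6 7 8 9    ┃━━━━━━━━━━━━━━━━━┓  
┃0  [.]─ ·                 ┃                 ┃  
┃        │                 ┃─────────────────┨  
┃1       ·                 ┃2 e9 1b 0e 76 13 ┃  
┃                          ┃0 8b 70 38 4d 1a ┃  
┃2                         ┃0 54 d9 8c 6b af ┃  
┃                          ┃f 75 fe a2 40 22 ┃  
┃3                         ┃                 ┃  
┃                          ┃                 ┃  
┃4                         ┃                 ┃  
┃                          ┃━━━━━━━━━━━━━━━━━┛  
┃5                         ┃                    
┃                          ┃                    
┃6                   · ─ · ┃                    
┃                          ┃                    
┗━━━━━━━━━━━━━━━━━━━━━━━━━━┛                    
                                                
                                                


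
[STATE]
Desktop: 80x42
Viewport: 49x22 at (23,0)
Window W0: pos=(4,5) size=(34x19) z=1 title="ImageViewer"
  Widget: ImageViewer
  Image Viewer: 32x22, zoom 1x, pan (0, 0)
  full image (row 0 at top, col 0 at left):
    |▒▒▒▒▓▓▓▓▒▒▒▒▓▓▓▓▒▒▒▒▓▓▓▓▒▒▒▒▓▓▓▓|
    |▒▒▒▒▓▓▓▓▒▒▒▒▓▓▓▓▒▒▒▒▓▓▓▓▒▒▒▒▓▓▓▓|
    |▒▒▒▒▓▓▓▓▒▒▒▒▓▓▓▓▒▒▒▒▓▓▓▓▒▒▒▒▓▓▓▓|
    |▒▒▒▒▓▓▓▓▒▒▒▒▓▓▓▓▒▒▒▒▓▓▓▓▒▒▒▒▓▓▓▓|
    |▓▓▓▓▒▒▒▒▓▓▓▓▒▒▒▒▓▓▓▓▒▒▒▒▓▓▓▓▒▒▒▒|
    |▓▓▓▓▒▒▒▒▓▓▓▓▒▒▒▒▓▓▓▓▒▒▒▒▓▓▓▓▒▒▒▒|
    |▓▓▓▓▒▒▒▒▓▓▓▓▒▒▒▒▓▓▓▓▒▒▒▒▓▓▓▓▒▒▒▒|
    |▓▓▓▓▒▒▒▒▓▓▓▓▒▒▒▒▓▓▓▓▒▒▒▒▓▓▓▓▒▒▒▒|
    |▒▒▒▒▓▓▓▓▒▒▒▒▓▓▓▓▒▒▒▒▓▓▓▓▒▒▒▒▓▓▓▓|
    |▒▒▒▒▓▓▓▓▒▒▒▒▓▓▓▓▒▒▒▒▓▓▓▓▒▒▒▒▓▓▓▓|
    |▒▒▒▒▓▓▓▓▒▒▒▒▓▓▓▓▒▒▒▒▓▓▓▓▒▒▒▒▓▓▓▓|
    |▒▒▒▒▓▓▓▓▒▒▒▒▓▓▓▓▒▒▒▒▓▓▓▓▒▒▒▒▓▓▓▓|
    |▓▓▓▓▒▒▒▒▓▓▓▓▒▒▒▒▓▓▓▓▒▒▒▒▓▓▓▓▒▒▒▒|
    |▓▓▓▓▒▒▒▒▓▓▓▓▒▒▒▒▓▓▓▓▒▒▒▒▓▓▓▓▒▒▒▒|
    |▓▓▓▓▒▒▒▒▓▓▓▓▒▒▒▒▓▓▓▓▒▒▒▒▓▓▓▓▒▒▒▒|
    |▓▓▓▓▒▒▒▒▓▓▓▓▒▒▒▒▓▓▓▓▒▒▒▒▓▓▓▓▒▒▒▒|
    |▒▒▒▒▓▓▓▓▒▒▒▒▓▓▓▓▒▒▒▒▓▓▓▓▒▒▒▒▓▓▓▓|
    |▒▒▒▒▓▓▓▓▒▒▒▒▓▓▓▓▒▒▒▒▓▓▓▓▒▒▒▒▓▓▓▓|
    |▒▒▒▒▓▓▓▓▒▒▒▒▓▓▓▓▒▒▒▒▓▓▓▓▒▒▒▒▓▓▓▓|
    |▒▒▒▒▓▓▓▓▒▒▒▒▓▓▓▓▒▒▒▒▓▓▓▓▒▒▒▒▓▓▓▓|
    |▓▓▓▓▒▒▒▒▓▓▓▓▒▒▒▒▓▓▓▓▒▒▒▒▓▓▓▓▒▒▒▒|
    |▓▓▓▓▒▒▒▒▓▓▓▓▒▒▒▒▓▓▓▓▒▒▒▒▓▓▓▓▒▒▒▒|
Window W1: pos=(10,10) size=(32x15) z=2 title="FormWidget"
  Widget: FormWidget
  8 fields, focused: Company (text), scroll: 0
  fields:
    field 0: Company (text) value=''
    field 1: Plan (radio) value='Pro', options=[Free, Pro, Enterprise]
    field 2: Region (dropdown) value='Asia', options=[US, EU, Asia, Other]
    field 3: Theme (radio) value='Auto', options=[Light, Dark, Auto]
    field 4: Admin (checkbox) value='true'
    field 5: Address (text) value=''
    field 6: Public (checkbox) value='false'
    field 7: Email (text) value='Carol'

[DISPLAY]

                                                 
                                                 
                                                 
                                                 
                                                 
━━━━━━━━━━━━━━┓                                  
              ┃                                  
──────────────┨                                  
▒▒▓▓▓▓▒▒▒▒▓▓▓▓┃                                  
▒▒▓▓▓▓▒▒▒▒▓▓▓▓┃                                  
━━━━━━━━━━━━━━━━━━┓                              
                  ┃                              
──────────────────┨                              
  [              ]┃                              
  ( ) Free  (●) Pr┃                              
  [Asia         ▼]┃                              
  ( ) Light  ( ) D┃                              
  [x]             ┃                              
  [              ]┃                              
  [ ]             ┃                              
  [Carol         ]┃                              
                  ┃                              


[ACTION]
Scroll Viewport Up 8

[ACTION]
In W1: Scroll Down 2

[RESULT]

                                                 
                                                 
                                                 
                                                 
                                                 
━━━━━━━━━━━━━━┓                                  
              ┃                                  
──────────────┨                                  
▒▒▓▓▓▓▒▒▒▒▓▓▓▓┃                                  
▒▒▓▓▓▓▒▒▒▒▓▓▓▓┃                                  
━━━━━━━━━━━━━━━━━━┓                              
                  ┃                              
──────────────────┨                              
  [Asia         ▼]┃                              
  ( ) Light  ( ) D┃                              
  [x]             ┃                              
  [              ]┃                              
  [ ]             ┃                              
  [Carol         ]┃                              
                  ┃                              
                  ┃                              
                  ┃                              


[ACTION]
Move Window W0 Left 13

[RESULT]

                                                 
                                                 
                                                 
                                                 
                                                 
━━━━━━━━━━┓                                      
          ┃                                      
──────────┨                                      
▓▓▒▒▒▒▓▓▓▓┃                                      
▓▓▒▒▒▒▓▓▓▓┃                                      
━━━━━━━━━━━━━━━━━━┓                              
                  ┃                              
──────────────────┨                              
  [Asia         ▼]┃                              
  ( ) Light  ( ) D┃                              
  [x]             ┃                              
  [              ]┃                              
  [ ]             ┃                              
  [Carol         ]┃                              
                  ┃                              
                  ┃                              
                  ┃                              


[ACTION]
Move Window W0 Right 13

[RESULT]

                                                 
                                                 
                                                 
                                                 
                                                 
━━━━━━━━━━━━━━━━━━━━━━━┓                         
wer                    ┃                         
───────────────────────┨                         
▒▒▒▓▓▓▓▒▒▒▒▓▓▓▓▒▒▒▒▓▓▓▓┃                         
▒▒▒▓▓▓▓▒▒▒▒▓▓▓▓▒▒▒▒▓▓▓▓┃                         
━━━━━━━━━━━━━━━━━━┓▓▓▓▓┃                         
                  ┃▓▓▓▓┃                         
──────────────────┨▒▒▒▒┃                         
  [Asia         ▼]┃▒▒▒▒┃                         
  ( ) Light  ( ) D┃▒▒▒▒┃                         
  [x]             ┃▒▒▒▒┃                         
  [              ]┃▓▓▓▓┃                         
  [ ]             ┃▓▓▓▓┃                         
  [Carol         ]┃▓▓▓▓┃                         
                  ┃▓▓▓▓┃                         
                  ┃▒▒▒▒┃                         
                  ┃▒▒▒▒┃                         
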